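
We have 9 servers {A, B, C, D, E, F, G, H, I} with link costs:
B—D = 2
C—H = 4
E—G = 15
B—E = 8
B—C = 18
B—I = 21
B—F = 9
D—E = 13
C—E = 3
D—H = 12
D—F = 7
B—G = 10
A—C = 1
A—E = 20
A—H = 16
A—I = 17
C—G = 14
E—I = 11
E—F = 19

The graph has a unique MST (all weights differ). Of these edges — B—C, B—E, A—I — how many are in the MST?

Kruskal's algorithm — process edges by increasing weight (ties by edge label):
A—C (1): add — endpoints in different components.
B—D (2): add — endpoints in different components.
C—E (3): add — endpoints in different components.
C—H (4): add — endpoints in different components.
D—F (7): add — endpoints in different components.
B—E (8): add — endpoints in different components.
B—F (9): skip — B and F already connected.
B—G (10): add — endpoints in different components.
E—I (11): add — endpoints in different components.
MST edge set: {A—C, B—D, C—E, C—H, D—F, B—E, B—G, E—I}.
Of the listed edges, {B—E} are in the MST → 1.

1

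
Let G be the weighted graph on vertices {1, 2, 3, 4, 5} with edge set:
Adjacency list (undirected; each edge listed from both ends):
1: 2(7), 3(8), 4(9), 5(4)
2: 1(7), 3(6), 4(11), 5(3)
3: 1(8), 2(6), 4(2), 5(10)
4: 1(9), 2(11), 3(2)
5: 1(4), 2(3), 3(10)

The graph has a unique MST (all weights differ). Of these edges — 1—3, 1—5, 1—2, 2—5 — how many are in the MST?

Kruskal's algorithm — process edges by increasing weight (ties by edge label):
3—4 (2): add — endpoints in different components.
2—5 (3): add — endpoints in different components.
1—5 (4): add — endpoints in different components.
2—3 (6): add — endpoints in different components.
MST edge set: {3—4, 2—5, 1—5, 2—3}.
Of the listed edges, {1—5, 2—5} are in the MST → 2.

2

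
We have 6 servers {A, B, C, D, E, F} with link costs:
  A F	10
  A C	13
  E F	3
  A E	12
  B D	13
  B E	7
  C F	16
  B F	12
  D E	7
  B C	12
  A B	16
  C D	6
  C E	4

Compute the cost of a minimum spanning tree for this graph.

Kruskal: consider edges lightest-first.
E F (3): add. Components now {A} {B} {C} {D} {E,F}
C E (4): add. Components now {A} {B} {C,E,F} {D}
C D (6): add. Components now {A} {B} {C,D,E,F}
B E (7): add. Components now {A} {B,C,D,E,F}
D E (7): skip — D and E already connected.
A F (10): add. Components now {A,B,C,D,E,F}
MST edges: E F, C E, C D, B E, A F; total weight 3+4+6+7+10 = 30.

30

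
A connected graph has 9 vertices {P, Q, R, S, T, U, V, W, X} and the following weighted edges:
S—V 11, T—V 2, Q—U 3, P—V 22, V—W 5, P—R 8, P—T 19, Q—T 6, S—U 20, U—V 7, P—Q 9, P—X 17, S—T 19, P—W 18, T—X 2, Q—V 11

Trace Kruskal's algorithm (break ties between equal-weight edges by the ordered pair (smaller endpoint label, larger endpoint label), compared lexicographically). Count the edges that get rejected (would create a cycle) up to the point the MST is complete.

2

Kruskal's algorithm — process edges by increasing weight (ties by edge label):
T—V (2): add — endpoints in different components.
T—X (2): add — endpoints in different components.
Q—U (3): add — endpoints in different components.
V—W (5): add — endpoints in different components.
Q—T (6): add — endpoints in different components.
U—V (7): skip — U and V already connected.
P—R (8): add — endpoints in different components.
P—Q (9): add — endpoints in different components.
Q—V (11): skip — V and Q already connected.
S—V (11): add — endpoints in different components.
Edges rejected before the tree was complete: 2.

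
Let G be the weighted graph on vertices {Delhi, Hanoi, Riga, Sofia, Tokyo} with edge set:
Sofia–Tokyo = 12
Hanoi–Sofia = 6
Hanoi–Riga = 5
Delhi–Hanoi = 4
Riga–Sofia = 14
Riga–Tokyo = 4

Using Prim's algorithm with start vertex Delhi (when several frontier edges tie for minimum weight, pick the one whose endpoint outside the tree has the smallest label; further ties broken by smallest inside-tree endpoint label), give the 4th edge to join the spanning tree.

Prim's algorithm from Delhi:
Step 1: frontier [Delhi–Hanoi 4] → take Delhi–Hanoi (4); add Hanoi.
Step 2: frontier [Hanoi–Riga 5, Hanoi–Sofia 6] → take Hanoi–Riga (5); add Riga.
Step 3: frontier [Hanoi–Sofia 6, Riga–Tokyo 4, Riga–Sofia 14] → take Riga–Tokyo (4); add Tokyo.
Step 4: frontier [Hanoi–Sofia 6, Riga–Sofia 14, Sofia–Tokyo 12] → take Hanoi–Sofia (6); add Sofia.
The 4th edge added is Hanoi–Sofia.

Hanoi-Sofia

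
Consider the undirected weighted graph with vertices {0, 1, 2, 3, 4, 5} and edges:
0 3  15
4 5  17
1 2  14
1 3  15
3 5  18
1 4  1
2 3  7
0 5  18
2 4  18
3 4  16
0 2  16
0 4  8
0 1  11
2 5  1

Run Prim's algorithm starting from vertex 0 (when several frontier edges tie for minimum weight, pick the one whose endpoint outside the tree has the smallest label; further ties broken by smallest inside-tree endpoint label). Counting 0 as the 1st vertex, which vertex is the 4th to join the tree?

Prim, starting at 0.
Step 1: cheapest edge leaving the tree is 0 4 (8); add 4.
Step 2: cheapest edge leaving the tree is 1 4 (1); add 1.
Step 3: cheapest edge leaving the tree is 1 2 (14); add 2.
Step 4: cheapest edge leaving the tree is 2 5 (1); add 5.
Step 5: cheapest edge leaving the tree is 2 3 (7); add 3.
Vertex order: 0, 4, 1, 2, 5, 3. The 4th vertex is 2.

2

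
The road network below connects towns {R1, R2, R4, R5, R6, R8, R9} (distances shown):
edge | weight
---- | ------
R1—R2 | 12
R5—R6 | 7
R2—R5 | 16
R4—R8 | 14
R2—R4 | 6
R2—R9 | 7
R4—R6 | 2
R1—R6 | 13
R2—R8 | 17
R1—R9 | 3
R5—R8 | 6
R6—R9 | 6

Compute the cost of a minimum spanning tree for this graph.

30

Kruskal: consider edges lightest-first.
R4—R6 (2): add — endpoints in different components.
R1—R9 (3): add — endpoints in different components.
R2—R4 (6): add — endpoints in different components.
R5—R8 (6): add — endpoints in different components.
R6—R9 (6): add — endpoints in different components.
R2—R9 (7): skip — R2 and R9 already connected.
R5—R6 (7): add — endpoints in different components.
MST edges: R4—R6, R1—R9, R2—R4, R5—R8, R6—R9, R5—R6; total weight 2+3+6+6+6+7 = 30.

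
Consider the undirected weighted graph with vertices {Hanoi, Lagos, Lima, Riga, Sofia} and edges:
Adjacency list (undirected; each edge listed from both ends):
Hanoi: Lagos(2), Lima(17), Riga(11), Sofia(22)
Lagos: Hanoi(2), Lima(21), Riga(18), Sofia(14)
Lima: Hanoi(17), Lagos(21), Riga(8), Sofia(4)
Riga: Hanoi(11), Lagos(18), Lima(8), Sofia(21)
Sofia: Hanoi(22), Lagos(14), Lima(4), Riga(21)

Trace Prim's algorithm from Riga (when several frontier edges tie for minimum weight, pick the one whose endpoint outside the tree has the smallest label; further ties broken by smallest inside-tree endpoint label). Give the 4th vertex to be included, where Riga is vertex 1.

Grow the tree from Riga using Prim:
Step 1: cheapest edge leaving the tree is Lima Riga (8); add Lima.
Step 2: cheapest edge leaving the tree is Lima Sofia (4); add Sofia.
Step 3: cheapest edge leaving the tree is Hanoi Riga (11); add Hanoi.
Step 4: cheapest edge leaving the tree is Hanoi Lagos (2); add Lagos.
Vertex order: Riga, Lima, Sofia, Hanoi, Lagos. The 4th vertex is Hanoi.

Hanoi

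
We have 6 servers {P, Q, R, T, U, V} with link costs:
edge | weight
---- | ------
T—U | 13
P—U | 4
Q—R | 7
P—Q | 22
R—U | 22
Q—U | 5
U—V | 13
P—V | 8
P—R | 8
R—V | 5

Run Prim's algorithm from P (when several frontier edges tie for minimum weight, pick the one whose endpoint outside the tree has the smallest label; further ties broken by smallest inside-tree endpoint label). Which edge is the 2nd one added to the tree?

Prim, starting at P.
Step 1: frontier [P—U 4, P—R 8, P—V 8, P—Q 22] → take P—U (4); add U.
Step 2: frontier [P—R 8, P—V 8, P—Q 22, Q—U 5, T—U 13, U—V 13, R—U 22] → take Q—U (5); add Q.
Step 3: frontier [P—R 8, P—V 8, Q—R 7, T—U 13, U—V 13, R—U 22] → take Q—R (7); add R.
Step 4: frontier [P—V 8, R—V 5, T—U 13, U—V 13] → take R—V (5); add V.
Step 5: frontier [T—U 13] → take T—U (13); add T.
The 2nd edge added is Q—U.

Q-U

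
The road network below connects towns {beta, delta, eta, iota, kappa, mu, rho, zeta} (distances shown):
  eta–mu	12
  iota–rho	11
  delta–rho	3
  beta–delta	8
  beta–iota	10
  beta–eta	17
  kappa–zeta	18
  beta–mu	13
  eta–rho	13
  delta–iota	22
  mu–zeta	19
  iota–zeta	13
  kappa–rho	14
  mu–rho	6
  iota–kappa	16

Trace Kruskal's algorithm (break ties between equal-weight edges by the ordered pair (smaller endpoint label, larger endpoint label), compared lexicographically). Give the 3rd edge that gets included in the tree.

Kruskal's algorithm — process edges by increasing weight (ties by edge label):
delta–rho (3): add — endpoints in different components.
mu–rho (6): add — endpoints in different components.
beta–delta (8): add — endpoints in different components.
beta–iota (10): add — endpoints in different components.
iota–rho (11): skip — rho and iota already connected.
eta–mu (12): add — endpoints in different components.
beta–mu (13): skip — beta and mu already connected.
eta–rho (13): skip — rho and eta already connected.
iota–zeta (13): add — endpoints in different components.
kappa–rho (14): add — endpoints in different components.
The 3rd edge added is beta–delta.

beta-delta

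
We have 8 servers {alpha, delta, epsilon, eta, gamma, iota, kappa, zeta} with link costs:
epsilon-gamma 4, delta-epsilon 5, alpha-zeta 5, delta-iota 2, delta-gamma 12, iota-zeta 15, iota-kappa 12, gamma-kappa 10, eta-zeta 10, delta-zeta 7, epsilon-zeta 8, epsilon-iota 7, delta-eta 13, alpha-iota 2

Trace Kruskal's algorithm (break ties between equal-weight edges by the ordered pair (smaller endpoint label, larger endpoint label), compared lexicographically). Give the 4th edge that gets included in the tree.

Sort edges by weight, then run Kruskal:
alpha-iota (2): add — endpoints in different components.
delta-iota (2): add — endpoints in different components.
epsilon-gamma (4): add — endpoints in different components.
alpha-zeta (5): add — endpoints in different components.
delta-epsilon (5): add — endpoints in different components.
delta-zeta (7): skip — zeta and delta already connected.
epsilon-iota (7): skip — epsilon and iota already connected.
epsilon-zeta (8): skip — zeta and epsilon already connected.
eta-zeta (10): add — endpoints in different components.
gamma-kappa (10): add — endpoints in different components.
The 4th edge added is alpha-zeta.

alpha-zeta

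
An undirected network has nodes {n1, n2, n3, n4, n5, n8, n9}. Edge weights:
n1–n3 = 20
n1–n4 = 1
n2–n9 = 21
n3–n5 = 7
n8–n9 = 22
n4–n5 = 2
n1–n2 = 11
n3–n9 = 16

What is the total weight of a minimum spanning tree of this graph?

59

Kruskal's algorithm — process edges by increasing weight (ties by edge label):
n1–n4 (1): add — endpoints in different components.
n4–n5 (2): add — endpoints in different components.
n3–n5 (7): add — endpoints in different components.
n1–n2 (11): add — endpoints in different components.
n3–n9 (16): add — endpoints in different components.
n1–n3 (20): skip — n3 and n1 already connected.
n2–n9 (21): skip — n2 and n9 already connected.
n8–n9 (22): add — endpoints in different components.
MST edges: n1–n4, n4–n5, n3–n5, n1–n2, n3–n9, n8–n9; total weight 1+2+7+11+16+22 = 59.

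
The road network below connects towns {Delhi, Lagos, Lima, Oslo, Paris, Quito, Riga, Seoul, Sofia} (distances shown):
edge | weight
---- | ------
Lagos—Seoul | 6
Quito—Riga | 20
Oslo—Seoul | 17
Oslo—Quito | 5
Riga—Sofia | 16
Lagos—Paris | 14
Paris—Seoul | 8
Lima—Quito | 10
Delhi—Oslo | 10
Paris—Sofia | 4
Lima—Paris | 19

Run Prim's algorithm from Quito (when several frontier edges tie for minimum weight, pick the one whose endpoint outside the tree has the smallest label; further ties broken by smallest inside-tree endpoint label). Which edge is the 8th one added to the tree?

Riga-Sofia

Grow the tree from Quito using Prim:
Step 1: frontier [Oslo—Quito 5, Lima—Quito 10, Quito—Riga 20] → take Oslo—Quito (5); add Oslo.
Step 2: frontier [Delhi—Oslo 10, Oslo—Seoul 17, Lima—Quito 10, Quito—Riga 20] → take Delhi—Oslo (10); add Delhi.
Step 3: frontier [Oslo—Seoul 17, Lima—Quito 10, Quito—Riga 20] → take Lima—Quito (10); add Lima.
Step 4: frontier [Lima—Paris 19, Oslo—Seoul 17, Quito—Riga 20] → take Oslo—Seoul (17); add Seoul.
Step 5: frontier [Lima—Paris 19, Quito—Riga 20, Lagos—Seoul 6, Paris—Seoul 8] → take Lagos—Seoul (6); add Lagos.
Step 6: frontier [Lagos—Paris 14, Lima—Paris 19, Quito—Riga 20, Paris—Seoul 8] → take Paris—Seoul (8); add Paris.
Step 7: frontier [Paris—Sofia 4, Quito—Riga 20] → take Paris—Sofia (4); add Sofia.
Step 8: frontier [Quito—Riga 20, Riga—Sofia 16] → take Riga—Sofia (16); add Riga.
The 8th edge added is Riga—Sofia.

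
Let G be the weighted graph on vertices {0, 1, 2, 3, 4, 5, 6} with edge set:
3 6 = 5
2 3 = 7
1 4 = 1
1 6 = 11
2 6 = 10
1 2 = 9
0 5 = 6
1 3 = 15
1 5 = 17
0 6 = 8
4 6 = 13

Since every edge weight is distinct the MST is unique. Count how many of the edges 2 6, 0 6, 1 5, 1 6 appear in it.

1

Sort edges by weight, then run Kruskal:
1 4 (1): add. Components now {0} {1,4} {2} {3} {5} {6}
3 6 (5): add. Components now {0} {1,4} {2} {3,6} {5}
0 5 (6): add. Components now {0,5} {1,4} {2} {3,6}
2 3 (7): add. Components now {0,5} {1,4} {2,3,6}
0 6 (8): add. Components now {0,2,3,5,6} {1,4}
1 2 (9): add. Components now {0,1,2,3,4,5,6}
MST edge set: {1 4, 3 6, 0 5, 2 3, 0 6, 1 2}.
Of the listed edges, {0 6} are in the MST → 1.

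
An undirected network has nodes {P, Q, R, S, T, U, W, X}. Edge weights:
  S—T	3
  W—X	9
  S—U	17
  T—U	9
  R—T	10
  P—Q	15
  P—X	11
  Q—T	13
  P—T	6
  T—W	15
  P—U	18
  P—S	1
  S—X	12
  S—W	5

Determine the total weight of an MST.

Kruskal's algorithm — process edges by increasing weight (ties by edge label):
P—S (1): add — endpoints in different components.
S—T (3): add — endpoints in different components.
S—W (5): add — endpoints in different components.
P—T (6): skip — T and P already connected.
T—U (9): add — endpoints in different components.
W—X (9): add — endpoints in different components.
R—T (10): add — endpoints in different components.
P—X (11): skip — X and P already connected.
S—X (12): skip — X and S already connected.
Q—T (13): add — endpoints in different components.
MST edges: P—S, S—T, S—W, T—U, W—X, R—T, Q—T; total weight 1+3+5+9+9+10+13 = 50.

50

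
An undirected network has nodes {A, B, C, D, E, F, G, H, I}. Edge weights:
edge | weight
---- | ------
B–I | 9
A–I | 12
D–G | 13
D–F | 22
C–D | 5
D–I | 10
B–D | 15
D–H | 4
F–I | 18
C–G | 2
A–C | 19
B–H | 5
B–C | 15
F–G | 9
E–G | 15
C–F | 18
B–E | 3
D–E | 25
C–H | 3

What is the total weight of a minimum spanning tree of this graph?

47

Kruskal's algorithm — process edges by increasing weight (ties by edge label):
C–G (2): add — endpoints in different components.
B–E (3): add — endpoints in different components.
C–H (3): add — endpoints in different components.
D–H (4): add — endpoints in different components.
B–H (5): add — endpoints in different components.
C–D (5): skip — C and D already connected.
B–I (9): add — endpoints in different components.
F–G (9): add — endpoints in different components.
D–I (10): skip — D and I already connected.
A–I (12): add — endpoints in different components.
MST edges: C–G, B–E, C–H, D–H, B–H, B–I, F–G, A–I; total weight 2+3+3+4+5+9+9+12 = 47.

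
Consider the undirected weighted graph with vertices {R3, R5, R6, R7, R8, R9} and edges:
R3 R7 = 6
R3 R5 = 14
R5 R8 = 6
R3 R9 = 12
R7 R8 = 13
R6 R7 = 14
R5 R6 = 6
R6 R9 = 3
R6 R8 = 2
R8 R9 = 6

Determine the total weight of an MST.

29

Grow the tree from R9 using Prim:
Step 1: frontier [R6 R9 3, R8 R9 6, R3 R9 12] → take R6 R9 (3); add R6.
Step 2: frontier [R6 R8 2, R5 R6 6, R6 R7 14, R8 R9 6, R3 R9 12] → take R6 R8 (2); add R8.
Step 3: frontier [R5 R6 6, R6 R7 14, R5 R8 6, R7 R8 13, R3 R9 12] → take R5 R6 (6); add R5.
Step 4: frontier [R3 R5 14, R6 R7 14, R7 R8 13, R3 R9 12] → take R3 R9 (12); add R3.
Step 5: frontier [R3 R7 6, R6 R7 14, R7 R8 13] → take R3 R7 (6); add R7.
MST edges: R6 R9, R6 R8, R5 R6, R3 R9, R3 R7; total weight 3+2+6+12+6 = 29.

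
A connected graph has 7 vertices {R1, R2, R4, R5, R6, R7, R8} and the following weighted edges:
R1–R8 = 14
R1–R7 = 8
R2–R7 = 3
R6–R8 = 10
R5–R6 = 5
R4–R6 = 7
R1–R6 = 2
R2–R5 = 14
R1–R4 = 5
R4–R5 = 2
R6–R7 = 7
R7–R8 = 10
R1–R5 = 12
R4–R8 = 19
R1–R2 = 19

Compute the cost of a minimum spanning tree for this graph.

Prim, starting at R6.
Step 1: cheapest edge leaving the tree is R1–R6 (2); add R1.
Step 2: cheapest edge leaving the tree is R1–R4 (5); add R4.
Step 3: cheapest edge leaving the tree is R4–R5 (2); add R5.
Step 4: cheapest edge leaving the tree is R6–R7 (7); add R7.
Step 5: cheapest edge leaving the tree is R2–R7 (3); add R2.
Step 6: cheapest edge leaving the tree is R6–R8 (10); add R8.
MST edges: R1–R6, R1–R4, R4–R5, R6–R7, R2–R7, R6–R8; total weight 2+5+2+7+3+10 = 29.

29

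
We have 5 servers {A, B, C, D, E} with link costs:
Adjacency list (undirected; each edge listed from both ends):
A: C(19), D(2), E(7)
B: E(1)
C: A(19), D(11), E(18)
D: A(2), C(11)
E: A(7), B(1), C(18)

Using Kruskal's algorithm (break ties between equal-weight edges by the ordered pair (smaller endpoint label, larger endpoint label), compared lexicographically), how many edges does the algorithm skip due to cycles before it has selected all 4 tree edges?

Sort edges by weight, then run Kruskal:
B—E (1): add — endpoints in different components.
A—D (2): add — endpoints in different components.
A—E (7): add — endpoints in different components.
C—D (11): add — endpoints in different components.
Edges rejected before the tree was complete: 0.

0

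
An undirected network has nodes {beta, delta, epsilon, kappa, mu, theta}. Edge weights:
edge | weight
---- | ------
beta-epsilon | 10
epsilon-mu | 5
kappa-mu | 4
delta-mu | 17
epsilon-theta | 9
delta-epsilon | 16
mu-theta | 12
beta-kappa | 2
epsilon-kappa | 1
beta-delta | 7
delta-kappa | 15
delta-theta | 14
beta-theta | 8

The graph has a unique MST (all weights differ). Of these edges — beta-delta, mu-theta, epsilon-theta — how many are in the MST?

1

Sort edges by weight, then run Kruskal:
epsilon-kappa (1): add — endpoints in different components.
beta-kappa (2): add — endpoints in different components.
kappa-mu (4): add — endpoints in different components.
epsilon-mu (5): skip — mu and epsilon already connected.
beta-delta (7): add — endpoints in different components.
beta-theta (8): add — endpoints in different components.
MST edge set: {epsilon-kappa, beta-kappa, kappa-mu, beta-delta, beta-theta}.
Of the listed edges, {beta-delta} are in the MST → 1.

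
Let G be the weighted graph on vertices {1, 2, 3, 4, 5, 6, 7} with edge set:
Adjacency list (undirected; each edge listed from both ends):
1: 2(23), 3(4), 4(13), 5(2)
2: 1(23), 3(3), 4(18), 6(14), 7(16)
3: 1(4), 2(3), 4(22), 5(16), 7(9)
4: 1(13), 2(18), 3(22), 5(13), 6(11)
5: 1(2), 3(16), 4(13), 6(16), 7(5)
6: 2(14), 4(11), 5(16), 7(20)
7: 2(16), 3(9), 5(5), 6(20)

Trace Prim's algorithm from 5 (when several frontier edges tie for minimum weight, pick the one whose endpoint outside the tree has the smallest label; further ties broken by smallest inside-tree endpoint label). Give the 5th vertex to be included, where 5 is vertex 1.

Grow the tree from 5 using Prim:
Step 1: cheapest edge leaving the tree is 1—5 (2); add 1.
Step 2: cheapest edge leaving the tree is 1—3 (4); add 3.
Step 3: cheapest edge leaving the tree is 2—3 (3); add 2.
Step 4: cheapest edge leaving the tree is 5—7 (5); add 7.
Step 5: cheapest edge leaving the tree is 1—4 (13); add 4.
Step 6: cheapest edge leaving the tree is 4—6 (11); add 6.
Vertex order: 5, 1, 3, 2, 7, 4, 6. The 5th vertex is 7.

7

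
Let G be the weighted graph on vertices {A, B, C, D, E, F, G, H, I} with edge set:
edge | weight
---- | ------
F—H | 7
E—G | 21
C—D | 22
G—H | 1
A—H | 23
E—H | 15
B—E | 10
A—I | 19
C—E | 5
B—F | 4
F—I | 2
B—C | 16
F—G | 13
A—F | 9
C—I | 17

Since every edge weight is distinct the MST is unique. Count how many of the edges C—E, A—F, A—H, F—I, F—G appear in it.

Kruskal: consider edges lightest-first.
G—H (1): add — endpoints in different components.
F—I (2): add — endpoints in different components.
B—F (4): add — endpoints in different components.
C—E (5): add — endpoints in different components.
F—H (7): add — endpoints in different components.
A—F (9): add — endpoints in different components.
B—E (10): add — endpoints in different components.
F—G (13): skip — F and G already connected.
E—H (15): skip — E and H already connected.
B—C (16): skip — B and C already connected.
C—I (17): skip — C and I already connected.
A—I (19): skip — A and I already connected.
E—G (21): skip — E and G already connected.
C—D (22): add — endpoints in different components.
MST edge set: {G—H, F—I, B—F, C—E, F—H, A—F, B—E, C—D}.
Of the listed edges, {C—E, A—F, F—I} are in the MST → 3.

3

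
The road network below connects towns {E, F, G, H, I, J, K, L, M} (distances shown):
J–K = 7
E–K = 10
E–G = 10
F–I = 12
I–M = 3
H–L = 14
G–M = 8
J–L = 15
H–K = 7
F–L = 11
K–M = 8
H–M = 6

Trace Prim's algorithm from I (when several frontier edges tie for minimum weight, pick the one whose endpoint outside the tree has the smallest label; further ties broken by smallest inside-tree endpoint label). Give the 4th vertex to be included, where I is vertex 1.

K

Grow the tree from I using Prim:
Step 1: frontier [I–M 3, F–I 12] → take I–M (3); add M.
Step 2: frontier [F–I 12, H–M 6, G–M 8, K–M 8] → take H–M (6); add H.
Step 3: frontier [H–K 7, H–L 14, F–I 12, G–M 8, K–M 8] → take H–K (7); add K.
Step 4: frontier [H–L 14, F–I 12, J–K 7, E–K 10, G–M 8] → take J–K (7); add J.
Step 5: frontier [H–L 14, F–I 12, J–L 15, E–K 10, G–M 8] → take G–M (8); add G.
Step 6: frontier [E–G 10, H–L 14, F–I 12, J–L 15, E–K 10] → take E–G (10); add E.
Step 7: frontier [H–L 14, F–I 12, J–L 15] → take F–I (12); add F.
Step 8: frontier [F–L 11, H–L 14, J–L 15] → take F–L (11); add L.
Vertex order: I, M, H, K, J, G, E, F, L. The 4th vertex is K.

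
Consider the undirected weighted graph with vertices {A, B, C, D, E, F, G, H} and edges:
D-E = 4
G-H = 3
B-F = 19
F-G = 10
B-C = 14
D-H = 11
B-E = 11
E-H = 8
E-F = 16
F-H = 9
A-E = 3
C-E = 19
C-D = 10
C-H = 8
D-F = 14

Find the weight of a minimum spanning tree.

46

Sort edges by weight, then run Kruskal:
A-E (3): add — endpoints in different components.
G-H (3): add — endpoints in different components.
D-E (4): add — endpoints in different components.
C-H (8): add — endpoints in different components.
E-H (8): add — endpoints in different components.
F-H (9): add — endpoints in different components.
C-D (10): skip — C and D already connected.
F-G (10): skip — F and G already connected.
B-E (11): add — endpoints in different components.
MST edges: A-E, G-H, D-E, C-H, E-H, F-H, B-E; total weight 3+3+4+8+8+9+11 = 46.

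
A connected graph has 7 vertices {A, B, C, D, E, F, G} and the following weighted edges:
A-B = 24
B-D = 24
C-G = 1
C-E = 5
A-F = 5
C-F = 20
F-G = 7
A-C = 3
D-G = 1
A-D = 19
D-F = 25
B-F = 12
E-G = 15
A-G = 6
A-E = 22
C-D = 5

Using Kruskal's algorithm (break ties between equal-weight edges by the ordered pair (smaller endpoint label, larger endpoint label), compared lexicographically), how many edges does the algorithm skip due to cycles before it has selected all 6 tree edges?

3

Kruskal: consider edges lightest-first.
C-G (1): add — endpoints in different components.
D-G (1): add — endpoints in different components.
A-C (3): add — endpoints in different components.
A-F (5): add — endpoints in different components.
C-D (5): skip — C and D already connected.
C-E (5): add — endpoints in different components.
A-G (6): skip — A and G already connected.
F-G (7): skip — F and G already connected.
B-F (12): add — endpoints in different components.
Edges rejected before the tree was complete: 3.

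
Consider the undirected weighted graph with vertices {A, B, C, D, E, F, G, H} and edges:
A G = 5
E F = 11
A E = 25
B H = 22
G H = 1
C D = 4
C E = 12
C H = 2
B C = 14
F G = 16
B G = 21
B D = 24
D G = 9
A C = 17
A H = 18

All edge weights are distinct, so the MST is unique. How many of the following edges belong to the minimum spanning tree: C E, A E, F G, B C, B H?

2

Kruskal: consider edges lightest-first.
G H (1): add — endpoints in different components.
C H (2): add — endpoints in different components.
C D (4): add — endpoints in different components.
A G (5): add — endpoints in different components.
D G (9): skip — D and G already connected.
E F (11): add — endpoints in different components.
C E (12): add — endpoints in different components.
B C (14): add — endpoints in different components.
MST edge set: {G H, C H, C D, A G, E F, C E, B C}.
Of the listed edges, {C E, B C} are in the MST → 2.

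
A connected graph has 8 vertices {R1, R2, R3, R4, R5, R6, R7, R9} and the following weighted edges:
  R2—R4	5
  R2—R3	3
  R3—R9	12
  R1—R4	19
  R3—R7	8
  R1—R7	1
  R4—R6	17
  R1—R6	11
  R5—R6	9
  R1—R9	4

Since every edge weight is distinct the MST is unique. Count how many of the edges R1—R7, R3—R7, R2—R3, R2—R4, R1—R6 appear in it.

Kruskal: consider edges lightest-first.
R1—R7 (1): add — endpoints in different components.
R2—R3 (3): add — endpoints in different components.
R1—R9 (4): add — endpoints in different components.
R2—R4 (5): add — endpoints in different components.
R3—R7 (8): add — endpoints in different components.
R5—R6 (9): add — endpoints in different components.
R1—R6 (11): add — endpoints in different components.
MST edge set: {R1—R7, R2—R3, R1—R9, R2—R4, R3—R7, R5—R6, R1—R6}.
Of the listed edges, {R1—R7, R3—R7, R2—R3, R2—R4, R1—R6} are in the MST → 5.

5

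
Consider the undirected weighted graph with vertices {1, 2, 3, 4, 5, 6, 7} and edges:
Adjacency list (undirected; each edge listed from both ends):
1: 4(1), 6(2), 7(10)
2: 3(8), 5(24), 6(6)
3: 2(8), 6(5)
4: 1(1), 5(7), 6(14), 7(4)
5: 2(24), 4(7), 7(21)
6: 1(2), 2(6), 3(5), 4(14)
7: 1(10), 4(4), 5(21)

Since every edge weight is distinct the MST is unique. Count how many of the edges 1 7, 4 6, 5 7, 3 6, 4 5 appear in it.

2

Sort edges by weight, then run Kruskal:
1 4 (1): add. Components now {1,4} {2} {3} {5} {6} {7}
1 6 (2): add. Components now {1,4,6} {2} {3} {5} {7}
4 7 (4): add. Components now {1,4,6,7} {2} {3} {5}
3 6 (5): add. Components now {1,3,4,6,7} {2} {5}
2 6 (6): add. Components now {1,2,3,4,6,7} {5}
4 5 (7): add. Components now {1,2,3,4,5,6,7}
MST edge set: {1 4, 1 6, 4 7, 3 6, 2 6, 4 5}.
Of the listed edges, {3 6, 4 5} are in the MST → 2.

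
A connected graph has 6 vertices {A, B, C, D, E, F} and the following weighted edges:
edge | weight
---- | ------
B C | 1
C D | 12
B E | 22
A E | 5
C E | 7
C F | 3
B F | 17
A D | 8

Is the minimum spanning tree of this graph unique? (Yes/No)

Sort edges by weight, then run Kruskal:
B C (1): add — endpoints in different components.
C F (3): add — endpoints in different components.
A E (5): add — endpoints in different components.
C E (7): add — endpoints in different components.
A D (8): add — endpoints in different components.
Every non-tree edge has weight strictly greater than the heaviest edge on the tree path between its endpoints, so the MST is unique.

Yes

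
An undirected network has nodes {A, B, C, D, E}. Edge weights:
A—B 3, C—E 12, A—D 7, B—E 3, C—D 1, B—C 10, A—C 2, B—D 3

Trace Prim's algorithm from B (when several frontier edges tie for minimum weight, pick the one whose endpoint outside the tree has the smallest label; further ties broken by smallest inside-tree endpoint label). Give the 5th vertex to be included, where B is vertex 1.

E

Prim, starting at B.
Step 1: frontier [A—B 3, B—D 3, B—E 3, B—C 10] → take A—B (3); add A.
Step 2: frontier [A—C 2, A—D 7, B—D 3, B—E 3, B—C 10] → take A—C (2); add C.
Step 3: frontier [A—D 7, B—D 3, B—E 3, C—D 1, C—E 12] → take C—D (1); add D.
Step 4: frontier [B—E 3, C—E 12] → take B—E (3); add E.
Vertex order: B, A, C, D, E. The 5th vertex is E.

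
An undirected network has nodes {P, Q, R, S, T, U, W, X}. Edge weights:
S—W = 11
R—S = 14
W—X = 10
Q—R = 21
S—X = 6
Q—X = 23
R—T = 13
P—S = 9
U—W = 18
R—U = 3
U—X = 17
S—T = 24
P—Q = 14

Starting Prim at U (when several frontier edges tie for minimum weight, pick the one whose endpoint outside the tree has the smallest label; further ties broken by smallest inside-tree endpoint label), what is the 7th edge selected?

P-Q

Prim's algorithm from U:
Step 1: cheapest edge leaving the tree is R—U (3); add R.
Step 2: cheapest edge leaving the tree is R—T (13); add T.
Step 3: cheapest edge leaving the tree is R—S (14); add S.
Step 4: cheapest edge leaving the tree is S—X (6); add X.
Step 5: cheapest edge leaving the tree is P—S (9); add P.
Step 6: cheapest edge leaving the tree is W—X (10); add W.
Step 7: cheapest edge leaving the tree is P—Q (14); add Q.
The 7th edge added is P—Q.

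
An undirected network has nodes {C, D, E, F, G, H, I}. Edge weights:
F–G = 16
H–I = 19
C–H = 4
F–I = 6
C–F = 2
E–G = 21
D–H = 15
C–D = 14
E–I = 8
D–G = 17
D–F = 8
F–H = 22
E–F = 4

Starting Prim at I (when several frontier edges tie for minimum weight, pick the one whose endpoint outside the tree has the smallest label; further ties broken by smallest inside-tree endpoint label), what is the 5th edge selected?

Grow the tree from I using Prim:
Step 1: cheapest edge leaving the tree is F–I (6); add F.
Step 2: cheapest edge leaving the tree is C–F (2); add C.
Step 3: cheapest edge leaving the tree is E–F (4); add E.
Step 4: cheapest edge leaving the tree is C–H (4); add H.
Step 5: cheapest edge leaving the tree is D–F (8); add D.
Step 6: cheapest edge leaving the tree is F–G (16); add G.
The 5th edge added is D–F.

D-F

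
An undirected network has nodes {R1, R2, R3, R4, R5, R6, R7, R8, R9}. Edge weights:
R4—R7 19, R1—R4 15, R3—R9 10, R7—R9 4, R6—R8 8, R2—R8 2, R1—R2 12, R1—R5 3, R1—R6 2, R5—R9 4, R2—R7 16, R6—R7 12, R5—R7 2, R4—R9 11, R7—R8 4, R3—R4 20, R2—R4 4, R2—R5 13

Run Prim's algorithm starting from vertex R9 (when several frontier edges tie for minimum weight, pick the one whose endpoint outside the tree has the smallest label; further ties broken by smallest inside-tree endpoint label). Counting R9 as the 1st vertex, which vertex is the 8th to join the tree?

Prim's algorithm from R9:
Step 1: cheapest edge leaving the tree is R5—R9 (4); add R5.
Step 2: cheapest edge leaving the tree is R5—R7 (2); add R7.
Step 3: cheapest edge leaving the tree is R1—R5 (3); add R1.
Step 4: cheapest edge leaving the tree is R1—R6 (2); add R6.
Step 5: cheapest edge leaving the tree is R7—R8 (4); add R8.
Step 6: cheapest edge leaving the tree is R2—R8 (2); add R2.
Step 7: cheapest edge leaving the tree is R2—R4 (4); add R4.
Step 8: cheapest edge leaving the tree is R3—R9 (10); add R3.
Vertex order: R9, R5, R7, R1, R6, R8, R2, R4, R3. The 8th vertex is R4.

R4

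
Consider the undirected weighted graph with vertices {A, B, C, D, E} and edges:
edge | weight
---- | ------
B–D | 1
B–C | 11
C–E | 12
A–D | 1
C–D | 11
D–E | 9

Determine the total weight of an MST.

Kruskal's algorithm — process edges by increasing weight (ties by edge label):
A–D (1): add. Components now {A,D} {B} {C} {E}
B–D (1): add. Components now {A,B,D} {C} {E}
D–E (9): add. Components now {A,B,D,E} {C}
B–C (11): add. Components now {A,B,C,D,E}
MST edges: A–D, B–D, D–E, B–C; total weight 1+1+9+11 = 22.

22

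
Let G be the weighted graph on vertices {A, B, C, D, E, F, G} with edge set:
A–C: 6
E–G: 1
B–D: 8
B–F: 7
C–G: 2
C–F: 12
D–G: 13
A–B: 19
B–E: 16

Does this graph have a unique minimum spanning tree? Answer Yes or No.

Yes

Sort edges by weight, then run Kruskal:
E–G (1): add. Components now {A} {B} {C} {D} {E,G} {F}
C–G (2): add. Components now {A} {B} {C,E,G} {D} {F}
A–C (6): add. Components now {A,C,E,G} {B} {D} {F}
B–F (7): add. Components now {A,C,E,G} {B,F} {D}
B–D (8): add. Components now {A,C,E,G} {B,D,F}
C–F (12): add. Components now {A,B,C,D,E,F,G}
Every non-tree edge has weight strictly greater than the heaviest edge on the tree path between its endpoints, so the MST is unique.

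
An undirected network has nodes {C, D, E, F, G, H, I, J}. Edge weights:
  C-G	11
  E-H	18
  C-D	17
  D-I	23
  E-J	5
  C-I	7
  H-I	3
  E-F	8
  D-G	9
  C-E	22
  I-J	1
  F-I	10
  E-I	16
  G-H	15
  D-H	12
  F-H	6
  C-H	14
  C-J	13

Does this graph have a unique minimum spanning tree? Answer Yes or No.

Yes

Kruskal's algorithm — process edges by increasing weight (ties by edge label):
I-J (1): add — endpoints in different components.
H-I (3): add — endpoints in different components.
E-J (5): add — endpoints in different components.
F-H (6): add — endpoints in different components.
C-I (7): add — endpoints in different components.
E-F (8): skip — E and F already connected.
D-G (9): add — endpoints in different components.
F-I (10): skip — F and I already connected.
C-G (11): add — endpoints in different components.
Every non-tree edge has weight strictly greater than the heaviest edge on the tree path between its endpoints, so the MST is unique.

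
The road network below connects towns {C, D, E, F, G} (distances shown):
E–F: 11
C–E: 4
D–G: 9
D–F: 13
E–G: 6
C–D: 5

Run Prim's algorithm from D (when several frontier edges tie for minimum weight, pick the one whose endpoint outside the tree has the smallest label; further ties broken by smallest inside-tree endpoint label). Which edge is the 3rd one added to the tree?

Prim, starting at D.
Step 1: cheapest edge leaving the tree is C–D (5); add C.
Step 2: cheapest edge leaving the tree is C–E (4); add E.
Step 3: cheapest edge leaving the tree is E–G (6); add G.
Step 4: cheapest edge leaving the tree is E–F (11); add F.
The 3rd edge added is E–G.

E-G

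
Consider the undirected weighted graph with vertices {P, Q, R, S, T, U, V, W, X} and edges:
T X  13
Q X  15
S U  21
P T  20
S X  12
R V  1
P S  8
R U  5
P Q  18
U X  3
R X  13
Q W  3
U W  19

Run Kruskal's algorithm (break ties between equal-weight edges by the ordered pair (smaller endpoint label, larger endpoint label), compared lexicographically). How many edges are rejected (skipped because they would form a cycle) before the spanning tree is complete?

Kruskal: consider edges lightest-first.
R V (1): add — endpoints in different components.
Q W (3): add — endpoints in different components.
U X (3): add — endpoints in different components.
R U (5): add — endpoints in different components.
P S (8): add — endpoints in different components.
S X (12): add — endpoints in different components.
R X (13): skip — X and R already connected.
T X (13): add — endpoints in different components.
Q X (15): add — endpoints in different components.
Edges rejected before the tree was complete: 1.

1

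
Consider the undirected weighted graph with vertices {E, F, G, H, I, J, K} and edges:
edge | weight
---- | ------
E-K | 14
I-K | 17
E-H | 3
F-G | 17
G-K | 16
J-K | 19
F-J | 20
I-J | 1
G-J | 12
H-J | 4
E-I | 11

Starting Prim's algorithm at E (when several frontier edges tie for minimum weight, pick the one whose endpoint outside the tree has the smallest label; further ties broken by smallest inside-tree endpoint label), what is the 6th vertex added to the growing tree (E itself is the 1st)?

K

Grow the tree from E using Prim:
Step 1: cheapest edge leaving the tree is E-H (3); add H.
Step 2: cheapest edge leaving the tree is H-J (4); add J.
Step 3: cheapest edge leaving the tree is I-J (1); add I.
Step 4: cheapest edge leaving the tree is G-J (12); add G.
Step 5: cheapest edge leaving the tree is E-K (14); add K.
Step 6: cheapest edge leaving the tree is F-G (17); add F.
Vertex order: E, H, J, I, G, K, F. The 6th vertex is K.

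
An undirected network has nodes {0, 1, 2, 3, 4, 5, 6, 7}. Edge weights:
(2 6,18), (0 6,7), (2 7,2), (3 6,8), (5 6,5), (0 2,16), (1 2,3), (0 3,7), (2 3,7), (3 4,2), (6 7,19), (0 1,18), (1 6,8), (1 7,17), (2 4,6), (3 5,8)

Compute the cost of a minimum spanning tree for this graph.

Kruskal: consider edges lightest-first.
2 7 (2): add — endpoints in different components.
3 4 (2): add — endpoints in different components.
1 2 (3): add — endpoints in different components.
5 6 (5): add — endpoints in different components.
2 4 (6): add — endpoints in different components.
0 3 (7): add — endpoints in different components.
0 6 (7): add — endpoints in different components.
MST edges: 2 7, 3 4, 1 2, 5 6, 2 4, 0 3, 0 6; total weight 2+2+3+5+6+7+7 = 32.

32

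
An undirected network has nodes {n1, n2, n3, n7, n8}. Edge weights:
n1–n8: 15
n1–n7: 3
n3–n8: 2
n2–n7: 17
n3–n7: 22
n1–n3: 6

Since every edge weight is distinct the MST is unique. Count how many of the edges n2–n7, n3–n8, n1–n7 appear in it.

3

Kruskal's algorithm — process edges by increasing weight (ties by edge label):
n3–n8 (2): add — endpoints in different components.
n1–n7 (3): add — endpoints in different components.
n1–n3 (6): add — endpoints in different components.
n1–n8 (15): skip — n1 and n8 already connected.
n2–n7 (17): add — endpoints in different components.
MST edge set: {n3–n8, n1–n7, n1–n3, n2–n7}.
Of the listed edges, {n2–n7, n3–n8, n1–n7} are in the MST → 3.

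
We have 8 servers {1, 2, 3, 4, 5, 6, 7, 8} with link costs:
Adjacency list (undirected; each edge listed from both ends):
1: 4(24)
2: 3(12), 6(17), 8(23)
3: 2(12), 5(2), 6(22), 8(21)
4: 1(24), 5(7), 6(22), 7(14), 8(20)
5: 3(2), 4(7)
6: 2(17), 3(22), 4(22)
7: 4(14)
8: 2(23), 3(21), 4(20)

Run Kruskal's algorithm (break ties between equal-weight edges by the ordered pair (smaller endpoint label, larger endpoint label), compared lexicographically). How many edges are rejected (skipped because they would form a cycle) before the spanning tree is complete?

Kruskal: consider edges lightest-first.
3 5 (2): add — endpoints in different components.
4 5 (7): add — endpoints in different components.
2 3 (12): add — endpoints in different components.
4 7 (14): add — endpoints in different components.
2 6 (17): add — endpoints in different components.
4 8 (20): add — endpoints in different components.
3 8 (21): skip — 3 and 8 already connected.
3 6 (22): skip — 3 and 6 already connected.
4 6 (22): skip — 4 and 6 already connected.
2 8 (23): skip — 2 and 8 already connected.
1 4 (24): add — endpoints in different components.
Edges rejected before the tree was complete: 4.

4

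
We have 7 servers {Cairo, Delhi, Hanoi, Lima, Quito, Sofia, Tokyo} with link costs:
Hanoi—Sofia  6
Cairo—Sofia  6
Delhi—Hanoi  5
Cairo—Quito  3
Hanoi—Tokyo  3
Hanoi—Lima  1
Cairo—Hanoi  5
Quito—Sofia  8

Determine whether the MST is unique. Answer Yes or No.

Sort edges by weight, then run Kruskal:
Hanoi—Lima (1): add — endpoints in different components.
Cairo—Quito (3): add — endpoints in different components.
Hanoi—Tokyo (3): add — endpoints in different components.
Cairo—Hanoi (5): add — endpoints in different components.
Delhi—Hanoi (5): add — endpoints in different components.
Cairo—Sofia (6): add — endpoints in different components.
Non-tree edge Hanoi—Sofia has weight 6, equal to the heaviest edge on its tree cycle — swapping gives another MST of the same weight. Not unique.

No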